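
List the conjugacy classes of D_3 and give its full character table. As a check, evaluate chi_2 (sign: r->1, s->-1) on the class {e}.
Conjugacy classes: {e} of size 1, {r^1, r^2} of size 2, {s, sr, ..., sr^2} of size 3.
Character table:
  irrep \ class              {e} (size 1)  {r^1, r^2} (size 2)  {s, sr, ..., sr^2} (size 3)
  chi_1 (triv)               1             1                    1                          
  chi_2 (sign: r->1, s->-1)  1             1                    -1                         
  chi_3 (2d, j=1)            2             -1                   0                          

Spot check: chi_2 (sign: r->1, s->-1) on {e} = 1.

Proof sketch: D_3 has order 2*3 = 6 with 3 conjugacy classes, hence 3 irreducibles. Sum of squared dims 1 + 1 + 4 = 6 = |G|. Linear characters come from the abelianisation; the 2-dimensional irreps have character r^k -> 2*cos(2*pi*j*k/3), reflections -> 0.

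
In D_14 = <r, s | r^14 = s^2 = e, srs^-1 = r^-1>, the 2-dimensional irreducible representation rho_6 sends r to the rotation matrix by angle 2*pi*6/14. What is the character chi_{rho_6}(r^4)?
chi_{rho_6}(r^4) = 2*cos(2*pi*6*4/14) = -2*cos(3*pi/7)

Explanation: rho_6(r^4) is rotation by angle 2*pi*6*4/14, whose trace is 2*cos(2*pi*6*4/14) = -2*cos(3*pi/7).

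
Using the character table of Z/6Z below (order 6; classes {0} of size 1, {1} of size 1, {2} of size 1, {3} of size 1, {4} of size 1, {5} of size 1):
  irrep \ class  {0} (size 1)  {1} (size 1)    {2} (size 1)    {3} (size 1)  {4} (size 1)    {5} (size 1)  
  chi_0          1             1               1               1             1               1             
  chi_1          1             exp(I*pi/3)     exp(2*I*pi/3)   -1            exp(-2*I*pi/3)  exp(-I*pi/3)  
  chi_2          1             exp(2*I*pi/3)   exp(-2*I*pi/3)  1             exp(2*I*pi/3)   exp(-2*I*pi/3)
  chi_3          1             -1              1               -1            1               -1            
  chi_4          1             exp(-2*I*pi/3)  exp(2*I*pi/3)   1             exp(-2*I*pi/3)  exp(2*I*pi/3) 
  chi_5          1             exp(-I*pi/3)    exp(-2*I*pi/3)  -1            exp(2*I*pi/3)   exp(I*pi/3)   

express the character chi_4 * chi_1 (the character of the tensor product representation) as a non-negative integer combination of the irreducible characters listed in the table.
chi_4 tensor chi_1 = chi_5 (all other irreducibles have multiplicity 0).

Argument: The character of a tensor product is the pointwise product (chi_4 * chi_1)(C) = chi_4(C) * chi_1(C):
  {0}: (1)*(1), {1}: (exp(-2*I*pi/3))*(exp(I*pi/3)), {2}: (exp(2*I*pi/3))*(exp(2*I*pi/3)), {3}: (1)*(-1), {4}: (exp(-2*I*pi/3))*(exp(-2*I*pi/3)), {5}: (exp(2*I*pi/3))*(exp(-I*pi/3))
so (chi_4 * chi_1) takes values
  {0} -> 1, {1} -> exp(-I*pi/3), {2} -> exp(-2*I*pi/3), {3} -> -1, {4} -> exp(2*I*pi/3), {5} -> exp(I*pi/3).
Now take the inner product of this character with each irreducible chi from the table, <chi_4*chi_1, chi> = (1/6) sum_C |C| (chi_4*chi_1)(C) conj(chi(C)):
  <chi_4*chi_1, chi_0> = (1/6)[1*(1)*conj(1) + 1*(exp(-I*pi/3))*conj(1) + 1*(exp(-2*I*pi/3))*conj(1) + 1*(-1)*conj(1) + 1*(exp(2*I*pi/3))*conj(1) + 1*(exp(I*pi/3))*conj(1)]
      = (1/6)[(1) + (exp(-I*pi/3)) + (exp(-2*I*pi/3)) + (-1) + (exp(2*I*pi/3)) + (exp(I*pi/3))] = 0/6 = 0
  <chi_4*chi_1, chi_1> = (1/6)[1*(1)*conj(1) + 1*(exp(-I*pi/3))*conj(exp(I*pi/3)) + 1*(exp(-2*I*pi/3))*conj(exp(2*I*pi/3)) + 1*(-1)*conj(-1) + 1*(exp(2*I*pi/3))*conj(exp(-2*I*pi/3)) + 1*(exp(I*pi/3))*conj(exp(-I*pi/3))]
      = (1/6)[(1) + (exp(-2*I*pi/3)) + (exp(2*I*pi/3)) + (1) + (exp(-2*I*pi/3)) + (exp(2*I*pi/3))] = 0/6 = 0
  <chi_4*chi_1, chi_2> = (1/6)[1*(1)*conj(1) + 1*(exp(-I*pi/3))*conj(exp(2*I*pi/3)) + 1*(exp(-2*I*pi/3))*conj(exp(-2*I*pi/3)) + 1*(-1)*conj(1) + 1*(exp(2*I*pi/3))*conj(exp(2*I*pi/3)) + 1*(exp(I*pi/3))*conj(exp(-2*I*pi/3))]
      = (1/6)[(1) + (-1) + (1) + (-1) + (1) + (-1)] = 0/6 = 0
  <chi_4*chi_1, chi_3> = (1/6)[1*(1)*conj(1) + 1*(exp(-I*pi/3))*conj(-1) + 1*(exp(-2*I*pi/3))*conj(1) + 1*(-1)*conj(-1) + 1*(exp(2*I*pi/3))*conj(1) + 1*(exp(I*pi/3))*conj(-1)]
      = (1/6)[(1) + (-exp(-I*pi/3)) + (exp(-2*I*pi/3)) + (1) + (exp(2*I*pi/3)) + (-exp(I*pi/3))] = 0/6 = 0
  <chi_4*chi_1, chi_4> = (1/6)[1*(1)*conj(1) + 1*(exp(-I*pi/3))*conj(exp(-2*I*pi/3)) + 1*(exp(-2*I*pi/3))*conj(exp(2*I*pi/3)) + 1*(-1)*conj(1) + 1*(exp(2*I*pi/3))*conj(exp(-2*I*pi/3)) + 1*(exp(I*pi/3))*conj(exp(2*I*pi/3))]
      = (1/6)[(1) + (exp(I*pi/3)) + (exp(2*I*pi/3)) + (-1) + (exp(-2*I*pi/3)) + (exp(-I*pi/3))] = 0/6 = 0
  <chi_4*chi_1, chi_5> = (1/6)[1*(1)*conj(1) + 1*(exp(-I*pi/3))*conj(exp(-I*pi/3)) + 1*(exp(-2*I*pi/3))*conj(exp(-2*I*pi/3)) + 1*(-1)*conj(-1) + 1*(exp(2*I*pi/3))*conj(exp(2*I*pi/3)) + 1*(exp(I*pi/3))*conj(exp(I*pi/3))]
      = (1/6)[(1) + (1) + (1) + (1) + (1) + (1)] = 6/6 = 1
(Exp terms are combined using exp(i*s)*conj(exp(i*t)) = exp(i*(s-t)), and sums of them are collapsed using the identity that for every m > 1 the m distinct m-th roots of unity sum to 0, e.g. 1 + exp(2*I*pi/3) + exp(-2*I*pi/3) = 0.)
Hence the multiplicities are chi_5: 1. Dimension check: dim(chi_4)*dim(chi_1) = 1*1 = 1 and sum (mult * dim) = 1*1 = 1.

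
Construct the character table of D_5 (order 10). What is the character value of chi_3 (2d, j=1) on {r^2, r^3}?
Conjugacy classes: {e} of size 1, {r^1, r^4} of size 2, {r^2, r^3} of size 2, {s, sr, ..., sr^4} of size 5.
Character table:
  irrep \ class              {e} (size 1)  {r^1, r^4} (size 2)  {r^2, r^3} (size 2)  {s, sr, ..., sr^4} (size 5)
  chi_1 (triv)               1             1                    1                    1                          
  chi_2 (sign: r->1, s->-1)  1             1                    1                    -1                         
  chi_3 (2d, j=1)            2             -1/2 + sqrt(5)/2     -sqrt(5)/2 - 1/2     0                          
  chi_4 (2d, j=2)            2             -sqrt(5)/2 - 1/2     -1/2 + sqrt(5)/2     0                          

Spot check: chi_3 (2d, j=1) on {r^2, r^3} = -sqrt(5)/2 - 1/2.

D_5 has order 2*5 = 10 with 4 conjugacy classes, hence 4 irreducibles. Sum of squared dims 1 + 1 + 4 + 4 = 10 = |G|. Linear characters come from the abelianisation; the 2-dimensional irreps have character r^k -> 2*cos(2*pi*j*k/5), reflections -> 0.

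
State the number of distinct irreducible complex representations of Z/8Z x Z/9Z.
72

Working: The number of irreducible complex representations of a finite group equals its number of conjugacy classes. Z/8Z x Z/9Z is abelian of order 72, so every element is its own conjugacy class: 72 classes, so Z/8Z x Z/9Z (order 72) has exactly 72 irreducible complex representations.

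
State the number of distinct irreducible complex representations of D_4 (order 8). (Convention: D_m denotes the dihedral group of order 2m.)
5

Details: The number of irreducible complex representations of a finite group equals its number of conjugacy classes. D_4 has 5 conjugacy classes (n/2 + 3 for n even), so D_4 (order 8) has exactly 5 irreducible complex representations.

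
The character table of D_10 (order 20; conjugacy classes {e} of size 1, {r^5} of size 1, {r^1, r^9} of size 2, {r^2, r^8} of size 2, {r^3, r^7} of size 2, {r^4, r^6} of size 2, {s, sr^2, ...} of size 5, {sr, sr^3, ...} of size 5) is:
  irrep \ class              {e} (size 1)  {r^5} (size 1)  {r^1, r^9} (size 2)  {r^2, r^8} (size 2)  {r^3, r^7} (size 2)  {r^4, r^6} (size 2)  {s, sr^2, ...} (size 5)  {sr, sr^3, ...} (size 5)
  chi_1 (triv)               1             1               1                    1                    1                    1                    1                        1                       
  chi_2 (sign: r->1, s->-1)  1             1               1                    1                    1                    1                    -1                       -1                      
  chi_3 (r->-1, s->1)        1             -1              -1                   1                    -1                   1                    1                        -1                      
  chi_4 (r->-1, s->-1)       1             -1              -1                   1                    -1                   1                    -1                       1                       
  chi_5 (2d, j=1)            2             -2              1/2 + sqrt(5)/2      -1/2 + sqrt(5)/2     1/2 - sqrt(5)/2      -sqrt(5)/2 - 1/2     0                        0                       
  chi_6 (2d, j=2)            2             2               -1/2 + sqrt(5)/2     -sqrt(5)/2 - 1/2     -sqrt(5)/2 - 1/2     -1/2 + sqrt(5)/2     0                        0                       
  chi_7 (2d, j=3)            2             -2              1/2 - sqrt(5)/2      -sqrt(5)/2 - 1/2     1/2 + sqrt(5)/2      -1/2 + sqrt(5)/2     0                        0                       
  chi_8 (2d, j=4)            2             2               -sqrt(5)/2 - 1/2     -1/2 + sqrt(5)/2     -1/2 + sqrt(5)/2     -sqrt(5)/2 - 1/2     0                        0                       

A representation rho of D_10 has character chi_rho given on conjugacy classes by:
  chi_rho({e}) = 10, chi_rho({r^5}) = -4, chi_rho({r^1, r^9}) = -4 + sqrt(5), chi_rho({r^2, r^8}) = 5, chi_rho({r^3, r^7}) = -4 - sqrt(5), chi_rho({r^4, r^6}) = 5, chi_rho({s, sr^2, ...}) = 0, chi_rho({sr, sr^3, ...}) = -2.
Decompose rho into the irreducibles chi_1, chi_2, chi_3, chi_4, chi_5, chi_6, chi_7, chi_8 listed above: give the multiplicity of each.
Multiplicities: chi_1: 0, chi_2: 1, chi_3: 3, chi_4: 2, chi_5: 1, chi_6: 1, chi_7: 0, chi_8: 0.

Reasoning: Use <chi_rho, chi> = (1/|G|) sum_C |C| * chi_rho(C) * conj(chi(C)) with |G| = 20 for each irreducible chi in the table:
  <chi_rho, chi_1> = (1/20)[1*(10)*conj(1) + 1*(-4)*conj(1) + 2*(-4 + sqrt(5))*conj(1) + 2*(5)*conj(1) + 2*(-4 - sqrt(5))*conj(1) + 2*(5)*conj(1) + 5*(0)*conj(1) + 5*(-2)*conj(1)]
      = (1/20)[(10) + (-4) + (-8 + 2*sqrt(5)) + (10) + (-8 - 2*sqrt(5)) + (10) + (0) + (-10)] = 0/20 = 0
  <chi_rho, chi_2> = (1/20)[1*(10)*conj(1) + 1*(-4)*conj(1) + 2*(-4 + sqrt(5))*conj(1) + 2*(5)*conj(1) + 2*(-4 - sqrt(5))*conj(1) + 2*(5)*conj(1) + 5*(0)*conj(-1) + 5*(-2)*conj(-1)]
      = (1/20)[(10) + (-4) + (-8 + 2*sqrt(5)) + (10) + (-8 - 2*sqrt(5)) + (10) + (0) + (10)] = 20/20 = 1
  <chi_rho, chi_3> = (1/20)[1*(10)*conj(1) + 1*(-4)*conj(-1) + 2*(-4 + sqrt(5))*conj(-1) + 2*(5)*conj(1) + 2*(-4 - sqrt(5))*conj(-1) + 2*(5)*conj(1) + 5*(0)*conj(1) + 5*(-2)*conj(-1)]
      = (1/20)[(10) + (4) + (8 - 2*sqrt(5)) + (10) + (2*sqrt(5) + 8) + (10) + (0) + (10)] = 60/20 = 3
  <chi_rho, chi_4> = (1/20)[1*(10)*conj(1) + 1*(-4)*conj(-1) + 2*(-4 + sqrt(5))*conj(-1) + 2*(5)*conj(1) + 2*(-4 - sqrt(5))*conj(-1) + 2*(5)*conj(1) + 5*(0)*conj(-1) + 5*(-2)*conj(1)]
      = (1/20)[(10) + (4) + (8 - 2*sqrt(5)) + (10) + (2*sqrt(5) + 8) + (10) + (0) + (-10)] = 40/20 = 2
  <chi_rho, chi_5> = (1/20)[1*(10)*conj(2) + 1*(-4)*conj(-2) + 2*(-4 + sqrt(5))*conj(1/2 + sqrt(5)/2) + 2*(5)*conj(-1/2 + sqrt(5)/2) + 2*(-4 - sqrt(5))*conj(1/2 - sqrt(5)/2) + 2*(5)*conj(-sqrt(5)/2 - 1/2) + 5*(0)*conj(0) + 5*(-2)*conj(0)]
      = (1/20)[(20) + (8) + (1 - 3*sqrt(5)) + (-5 + 5*sqrt(5)) + (1 + 3*sqrt(5)) + (-5*sqrt(5) - 5) + (0) + (0)] = 20/20 = 1
  <chi_rho, chi_6> = (1/20)[1*(10)*conj(2) + 1*(-4)*conj(2) + 2*(-4 + sqrt(5))*conj(-1/2 + sqrt(5)/2) + 2*(5)*conj(-sqrt(5)/2 - 1/2) + 2*(-4 - sqrt(5))*conj(-sqrt(5)/2 - 1/2) + 2*(5)*conj(-1/2 + sqrt(5)/2) + 5*(0)*conj(0) + 5*(-2)*conj(0)]
      = (1/20)[(20) + (-8) + (9 - 5*sqrt(5)) + (-5*sqrt(5) - 5) + (9 + 5*sqrt(5)) + (-5 + 5*sqrt(5)) + (0) + (0)] = 20/20 = 1
  <chi_rho, chi_7> = (1/20)[1*(10)*conj(2) + 1*(-4)*conj(-2) + 2*(-4 + sqrt(5))*conj(1/2 - sqrt(5)/2) + 2*(5)*conj(-sqrt(5)/2 - 1/2) + 2*(-4 - sqrt(5))*conj(1/2 + sqrt(5)/2) + 2*(5)*conj(-1/2 + sqrt(5)/2) + 5*(0)*conj(0) + 5*(-2)*conj(0)]
      = (1/20)[(20) + (8) + (-9 + 5*sqrt(5)) + (-5*sqrt(5) - 5) + (-5*sqrt(5) - 9) + (-5 + 5*sqrt(5)) + (0) + (0)] = 0/20 = 0
  <chi_rho, chi_8> = (1/20)[1*(10)*conj(2) + 1*(-4)*conj(2) + 2*(-4 + sqrt(5))*conj(-sqrt(5)/2 - 1/2) + 2*(5)*conj(-1/2 + sqrt(5)/2) + 2*(-4 - sqrt(5))*conj(-1/2 + sqrt(5)/2) + 2*(5)*conj(-sqrt(5)/2 - 1/2) + 5*(0)*conj(0) + 5*(-2)*conj(0)]
      = (1/20)[(20) + (-8) + (-1 + 3*sqrt(5)) + (-5 + 5*sqrt(5)) + (-3*sqrt(5) - 1) + (-5*sqrt(5) - 5) + (0) + (0)] = 0/20 = 0
Dimension check: dim(rho) = sum (mult * dim) = 0*1 + 1*1 + 3*1 + 2*1 + 1*2 + 1*2 + 0*2 + 0*2 = 10 = chi_rho(e) = 10.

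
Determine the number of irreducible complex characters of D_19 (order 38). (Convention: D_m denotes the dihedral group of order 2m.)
11

Proof sketch: The number of irreducible complex representations of a finite group equals its number of conjugacy classes. D_19 has 11 conjugacy classes ((n+3)/2 for n odd), so D_19 (order 38) has exactly 11 irreducible complex representations.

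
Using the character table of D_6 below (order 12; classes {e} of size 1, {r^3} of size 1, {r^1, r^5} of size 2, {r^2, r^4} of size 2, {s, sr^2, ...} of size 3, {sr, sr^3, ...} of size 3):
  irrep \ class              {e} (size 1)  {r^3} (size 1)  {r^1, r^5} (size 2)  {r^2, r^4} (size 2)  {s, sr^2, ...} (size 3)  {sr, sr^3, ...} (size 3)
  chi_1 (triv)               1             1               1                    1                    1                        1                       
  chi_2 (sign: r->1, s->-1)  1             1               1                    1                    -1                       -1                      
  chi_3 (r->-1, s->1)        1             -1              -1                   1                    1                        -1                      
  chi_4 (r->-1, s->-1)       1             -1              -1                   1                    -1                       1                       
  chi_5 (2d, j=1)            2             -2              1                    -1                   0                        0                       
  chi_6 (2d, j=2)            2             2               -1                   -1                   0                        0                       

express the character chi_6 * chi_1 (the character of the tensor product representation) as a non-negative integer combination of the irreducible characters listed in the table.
chi_6 tensor chi_1 = chi_6 (all other irreducibles have multiplicity 0).

Proof sketch: The character of a tensor product is the pointwise product (chi_6 * chi_1)(C) = chi_6(C) * chi_1(C):
  {e}: (2)*(1), {r^3}: (2)*(1), {r^1, r^5}: (-1)*(1), {r^2, r^4}: (-1)*(1), {s, sr^2, ...}: (0)*(1), {sr, sr^3, ...}: (0)*(1)
so (chi_6 * chi_1) takes values
  {e} -> 2, {r^3} -> 2, {r^1, r^5} -> -1, {r^2, r^4} -> -1, {s, sr^2, ...} -> 0, {sr, sr^3, ...} -> 0.
Now take the inner product of this character with each irreducible chi from the table, <chi_6*chi_1, chi> = (1/12) sum_C |C| (chi_6*chi_1)(C) conj(chi(C)):
  <chi_6*chi_1, chi_1> = (1/12)[1*(2)*conj(1) + 1*(2)*conj(1) + 2*(-1)*conj(1) + 2*(-1)*conj(1) + 3*(0)*conj(1) + 3*(0)*conj(1)]
      = (1/12)[(2) + (2) + (-2) + (-2) + (0) + (0)] = 0/12 = 0
  <chi_6*chi_1, chi_2> = (1/12)[1*(2)*conj(1) + 1*(2)*conj(1) + 2*(-1)*conj(1) + 2*(-1)*conj(1) + 3*(0)*conj(-1) + 3*(0)*conj(-1)]
      = (1/12)[(2) + (2) + (-2) + (-2) + (0) + (0)] = 0/12 = 0
  <chi_6*chi_1, chi_3> = (1/12)[1*(2)*conj(1) + 1*(2)*conj(-1) + 2*(-1)*conj(-1) + 2*(-1)*conj(1) + 3*(0)*conj(1) + 3*(0)*conj(-1)]
      = (1/12)[(2) + (-2) + (2) + (-2) + (0) + (0)] = 0/12 = 0
  <chi_6*chi_1, chi_4> = (1/12)[1*(2)*conj(1) + 1*(2)*conj(-1) + 2*(-1)*conj(-1) + 2*(-1)*conj(1) + 3*(0)*conj(-1) + 3*(0)*conj(1)]
      = (1/12)[(2) + (-2) + (2) + (-2) + (0) + (0)] = 0/12 = 0
  <chi_6*chi_1, chi_5> = (1/12)[1*(2)*conj(2) + 1*(2)*conj(-2) + 2*(-1)*conj(1) + 2*(-1)*conj(-1) + 3*(0)*conj(0) + 3*(0)*conj(0)]
      = (1/12)[(4) + (-4) + (-2) + (2) + (0) + (0)] = 0/12 = 0
  <chi_6*chi_1, chi_6> = (1/12)[1*(2)*conj(2) + 1*(2)*conj(2) + 2*(-1)*conj(-1) + 2*(-1)*conj(-1) + 3*(0)*conj(0) + 3*(0)*conj(0)]
      = (1/12)[(4) + (4) + (2) + (2) + (0) + (0)] = 12/12 = 1
Hence the multiplicities are chi_6: 1. Dimension check: dim(chi_6)*dim(chi_1) = 2*1 = 2 and sum (mult * dim) = 1*2 = 2.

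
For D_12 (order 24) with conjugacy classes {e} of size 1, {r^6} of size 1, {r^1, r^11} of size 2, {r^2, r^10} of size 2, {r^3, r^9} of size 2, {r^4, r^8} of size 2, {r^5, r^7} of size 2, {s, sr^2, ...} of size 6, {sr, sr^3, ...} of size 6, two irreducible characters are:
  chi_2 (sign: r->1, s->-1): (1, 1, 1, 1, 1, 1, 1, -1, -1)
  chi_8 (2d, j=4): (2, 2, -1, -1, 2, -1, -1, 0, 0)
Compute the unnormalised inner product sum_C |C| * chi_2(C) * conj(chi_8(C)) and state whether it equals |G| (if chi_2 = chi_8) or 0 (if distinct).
Sum = 0; so <chi_2, chi_8> = 0 (distinct irreducibles are orthogonal).

Details: Compute term by term over conjugacy classes (|C| * chi_2(C) * conj(chi_8(C))):
  1*(1)*conj(2) + 1*(1)*conj(2) + 2*(1)*conj(-1) + 2*(1)*conj(-1) + 2*(1)*conj(2) + 2*(1)*conj(-1) + 2*(1)*conj(-1) + 6*(-1)*conj(0) + 6*(-1)*conj(0)
  = (2) + (2) + (-2) + (-2) + (4) + (-2) + (-2) + (0) + (0)
  = 0.
Dividing by |G| = 24 gives 0/24 = 0, matching the row-orthogonality relation <chi_2, chi_8> = [chi_2 = chi_8].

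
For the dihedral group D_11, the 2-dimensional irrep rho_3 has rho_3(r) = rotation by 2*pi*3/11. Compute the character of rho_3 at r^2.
chi_{rho_3}(r^2) = 2*cos(2*pi*3*2/11) = -2*cos(pi/11)

Solution. rho_3(r^2) is rotation by angle 2*pi*3*2/11, whose trace is 2*cos(2*pi*3*2/11) = -2*cos(pi/11).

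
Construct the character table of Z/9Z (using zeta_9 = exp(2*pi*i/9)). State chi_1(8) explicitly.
Character table of Z/9Z (irreps indexed chi_0,...,chi_8 with chi_k(m) = zeta_9^(k*m), zeta_9 = exp(2*pi*i/9)):
  irrep \ class  {0} (size 1)  {1} (size 1)    {2} (size 1)    {3} (size 1)    {4} (size 1)    {5} (size 1)    {6} (size 1)    {7} (size 1)    {8} (size 1)  
  chi_0          1             1               1               1               1               1               1               1               1             
  chi_1          1             exp(2*I*pi/9)   exp(4*I*pi/9)   exp(2*I*pi/3)   exp(8*I*pi/9)   exp(-8*I*pi/9)  exp(-2*I*pi/3)  exp(-4*I*pi/9)  exp(-2*I*pi/9)
  chi_2          1             exp(4*I*pi/9)   exp(8*I*pi/9)   exp(-2*I*pi/3)  exp(-2*I*pi/9)  exp(2*I*pi/9)   exp(2*I*pi/3)   exp(-8*I*pi/9)  exp(-4*I*pi/9)
  chi_3          1             exp(2*I*pi/3)   exp(-2*I*pi/3)  1               exp(2*I*pi/3)   exp(-2*I*pi/3)  1               exp(2*I*pi/3)   exp(-2*I*pi/3)
  chi_4          1             exp(8*I*pi/9)   exp(-2*I*pi/9)  exp(2*I*pi/3)   exp(-4*I*pi/9)  exp(4*I*pi/9)   exp(-2*I*pi/3)  exp(2*I*pi/9)   exp(-8*I*pi/9)
  chi_5          1             exp(-8*I*pi/9)  exp(2*I*pi/9)   exp(-2*I*pi/3)  exp(4*I*pi/9)   exp(-4*I*pi/9)  exp(2*I*pi/3)   exp(-2*I*pi/9)  exp(8*I*pi/9) 
  chi_6          1             exp(-2*I*pi/3)  exp(2*I*pi/3)   1               exp(-2*I*pi/3)  exp(2*I*pi/3)   1               exp(-2*I*pi/3)  exp(2*I*pi/3) 
  chi_7          1             exp(-4*I*pi/9)  exp(-8*I*pi/9)  exp(2*I*pi/3)   exp(2*I*pi/9)   exp(-2*I*pi/9)  exp(-2*I*pi/3)  exp(8*I*pi/9)   exp(4*I*pi/9) 
  chi_8          1             exp(-2*I*pi/9)  exp(-4*I*pi/9)  exp(-2*I*pi/3)  exp(-8*I*pi/9)  exp(8*I*pi/9)   exp(2*I*pi/3)   exp(4*I*pi/9)   exp(2*I*pi/9) 

Spot check: chi_1(8) = zeta_9^(1*8) = zeta_9^8 = exp(-2*I*pi/9).

Explanation: Z/9Z is abelian, so all 9 irreducible complex representations are 1-dimensional. They are given by chi_k(m) = zeta_9^(k*m) for k = 0,...,8. Row orthogonality: sum_m chi_k(m) conj(chi_l(m)) = 9 * [k = l].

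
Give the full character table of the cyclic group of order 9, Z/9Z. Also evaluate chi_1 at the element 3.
Character table of Z/9Z (irreps indexed chi_0,...,chi_8 with chi_k(m) = zeta_9^(k*m), zeta_9 = exp(2*pi*i/9)):
  irrep \ class  {0} (size 1)  {1} (size 1)    {2} (size 1)    {3} (size 1)    {4} (size 1)    {5} (size 1)    {6} (size 1)    {7} (size 1)    {8} (size 1)  
  chi_0          1             1               1               1               1               1               1               1               1             
  chi_1          1             exp(2*I*pi/9)   exp(4*I*pi/9)   exp(2*I*pi/3)   exp(8*I*pi/9)   exp(-8*I*pi/9)  exp(-2*I*pi/3)  exp(-4*I*pi/9)  exp(-2*I*pi/9)
  chi_2          1             exp(4*I*pi/9)   exp(8*I*pi/9)   exp(-2*I*pi/3)  exp(-2*I*pi/9)  exp(2*I*pi/9)   exp(2*I*pi/3)   exp(-8*I*pi/9)  exp(-4*I*pi/9)
  chi_3          1             exp(2*I*pi/3)   exp(-2*I*pi/3)  1               exp(2*I*pi/3)   exp(-2*I*pi/3)  1               exp(2*I*pi/3)   exp(-2*I*pi/3)
  chi_4          1             exp(8*I*pi/9)   exp(-2*I*pi/9)  exp(2*I*pi/3)   exp(-4*I*pi/9)  exp(4*I*pi/9)   exp(-2*I*pi/3)  exp(2*I*pi/9)   exp(-8*I*pi/9)
  chi_5          1             exp(-8*I*pi/9)  exp(2*I*pi/9)   exp(-2*I*pi/3)  exp(4*I*pi/9)   exp(-4*I*pi/9)  exp(2*I*pi/3)   exp(-2*I*pi/9)  exp(8*I*pi/9) 
  chi_6          1             exp(-2*I*pi/3)  exp(2*I*pi/3)   1               exp(-2*I*pi/3)  exp(2*I*pi/3)   1               exp(-2*I*pi/3)  exp(2*I*pi/3) 
  chi_7          1             exp(-4*I*pi/9)  exp(-8*I*pi/9)  exp(2*I*pi/3)   exp(2*I*pi/9)   exp(-2*I*pi/9)  exp(-2*I*pi/3)  exp(8*I*pi/9)   exp(4*I*pi/9) 
  chi_8          1             exp(-2*I*pi/9)  exp(-4*I*pi/9)  exp(-2*I*pi/3)  exp(-8*I*pi/9)  exp(8*I*pi/9)   exp(2*I*pi/3)   exp(4*I*pi/9)   exp(2*I*pi/9) 

Spot check: chi_1(3) = zeta_9^(1*3) = zeta_9^3 = exp(2*I*pi/3).

Details: Z/9Z is abelian, so all 9 irreducible complex representations are 1-dimensional. They are given by chi_k(m) = zeta_9^(k*m) for k = 0,...,8. Row orthogonality: sum_m chi_k(m) conj(chi_l(m)) = 9 * [k = l].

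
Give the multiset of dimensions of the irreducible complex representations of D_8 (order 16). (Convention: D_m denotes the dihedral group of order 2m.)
Dimensions: 1, 1, 1, 1, 2, 2, 2

Reasoning: There are 7 irreducibles (= number of conjugacy classes). Their dimensions d_i satisfy sum d_i^2 = |G| = 16: 1 + 1 + 1 + 1 + 4 + 4 + 4 = 16.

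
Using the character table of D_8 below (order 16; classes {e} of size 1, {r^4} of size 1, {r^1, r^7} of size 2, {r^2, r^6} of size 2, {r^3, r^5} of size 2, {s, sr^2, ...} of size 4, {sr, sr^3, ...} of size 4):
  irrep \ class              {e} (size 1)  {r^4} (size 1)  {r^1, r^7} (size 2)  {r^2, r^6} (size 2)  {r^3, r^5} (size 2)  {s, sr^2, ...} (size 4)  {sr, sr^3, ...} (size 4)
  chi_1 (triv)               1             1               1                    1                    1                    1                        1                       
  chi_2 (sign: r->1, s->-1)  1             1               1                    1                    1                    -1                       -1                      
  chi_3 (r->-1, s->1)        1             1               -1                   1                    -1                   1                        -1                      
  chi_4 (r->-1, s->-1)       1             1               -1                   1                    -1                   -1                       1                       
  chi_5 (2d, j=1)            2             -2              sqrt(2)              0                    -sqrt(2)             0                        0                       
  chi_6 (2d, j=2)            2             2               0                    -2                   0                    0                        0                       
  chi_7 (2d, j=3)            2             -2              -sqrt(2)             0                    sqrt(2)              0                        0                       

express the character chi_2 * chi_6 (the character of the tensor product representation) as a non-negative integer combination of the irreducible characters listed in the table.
chi_2 tensor chi_6 = chi_6 (all other irreducibles have multiplicity 0).

Reasoning: The character of a tensor product is the pointwise product (chi_2 * chi_6)(C) = chi_2(C) * chi_6(C):
  {e}: (1)*(2), {r^4}: (1)*(2), {r^1, r^7}: (1)*(0), {r^2, r^6}: (1)*(-2), {r^3, r^5}: (1)*(0), {s, sr^2, ...}: (-1)*(0), {sr, sr^3, ...}: (-1)*(0)
so (chi_2 * chi_6) takes values
  {e} -> 2, {r^4} -> 2, {r^1, r^7} -> 0, {r^2, r^6} -> -2, {r^3, r^5} -> 0, {s, sr^2, ...} -> 0, {sr, sr^3, ...} -> 0.
Now take the inner product of this character with each irreducible chi from the table, <chi_2*chi_6, chi> = (1/16) sum_C |C| (chi_2*chi_6)(C) conj(chi(C)):
  <chi_2*chi_6, chi_1> = (1/16)[1*(2)*conj(1) + 1*(2)*conj(1) + 2*(0)*conj(1) + 2*(-2)*conj(1) + 2*(0)*conj(1) + 4*(0)*conj(1) + 4*(0)*conj(1)]
      = (1/16)[(2) + (2) + (0) + (-4) + (0) + (0) + (0)] = 0/16 = 0
  <chi_2*chi_6, chi_2> = (1/16)[1*(2)*conj(1) + 1*(2)*conj(1) + 2*(0)*conj(1) + 2*(-2)*conj(1) + 2*(0)*conj(1) + 4*(0)*conj(-1) + 4*(0)*conj(-1)]
      = (1/16)[(2) + (2) + (0) + (-4) + (0) + (0) + (0)] = 0/16 = 0
  <chi_2*chi_6, chi_3> = (1/16)[1*(2)*conj(1) + 1*(2)*conj(1) + 2*(0)*conj(-1) + 2*(-2)*conj(1) + 2*(0)*conj(-1) + 4*(0)*conj(1) + 4*(0)*conj(-1)]
      = (1/16)[(2) + (2) + (0) + (-4) + (0) + (0) + (0)] = 0/16 = 0
  <chi_2*chi_6, chi_4> = (1/16)[1*(2)*conj(1) + 1*(2)*conj(1) + 2*(0)*conj(-1) + 2*(-2)*conj(1) + 2*(0)*conj(-1) + 4*(0)*conj(-1) + 4*(0)*conj(1)]
      = (1/16)[(2) + (2) + (0) + (-4) + (0) + (0) + (0)] = 0/16 = 0
  <chi_2*chi_6, chi_5> = (1/16)[1*(2)*conj(2) + 1*(2)*conj(-2) + 2*(0)*conj(sqrt(2)) + 2*(-2)*conj(0) + 2*(0)*conj(-sqrt(2)) + 4*(0)*conj(0) + 4*(0)*conj(0)]
      = (1/16)[(4) + (-4) + (0) + (0) + (0) + (0) + (0)] = 0/16 = 0
  <chi_2*chi_6, chi_6> = (1/16)[1*(2)*conj(2) + 1*(2)*conj(2) + 2*(0)*conj(0) + 2*(-2)*conj(-2) + 2*(0)*conj(0) + 4*(0)*conj(0) + 4*(0)*conj(0)]
      = (1/16)[(4) + (4) + (0) + (8) + (0) + (0) + (0)] = 16/16 = 1
  <chi_2*chi_6, chi_7> = (1/16)[1*(2)*conj(2) + 1*(2)*conj(-2) + 2*(0)*conj(-sqrt(2)) + 2*(-2)*conj(0) + 2*(0)*conj(sqrt(2)) + 4*(0)*conj(0) + 4*(0)*conj(0)]
      = (1/16)[(4) + (-4) + (0) + (0) + (0) + (0) + (0)] = 0/16 = 0
Hence the multiplicities are chi_6: 1. Dimension check: dim(chi_2)*dim(chi_6) = 1*2 = 2 and sum (mult * dim) = 1*2 = 2.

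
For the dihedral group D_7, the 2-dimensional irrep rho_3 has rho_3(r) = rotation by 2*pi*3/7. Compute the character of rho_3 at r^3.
chi_{rho_3}(r^3) = 2*cos(2*pi*3*3/7) = -2*cos(3*pi/7)

Working: rho_3(r^3) is rotation by angle 2*pi*3*3/7, whose trace is 2*cos(2*pi*3*3/7) = -2*cos(3*pi/7).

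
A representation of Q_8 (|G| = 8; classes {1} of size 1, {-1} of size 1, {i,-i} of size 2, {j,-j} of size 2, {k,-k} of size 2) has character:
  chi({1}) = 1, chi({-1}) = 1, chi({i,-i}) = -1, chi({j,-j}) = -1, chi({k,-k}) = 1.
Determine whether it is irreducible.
Irreducible: <chi, chi> = 1.

Why: <chi, chi> = (1/|G|) sum_C |C| * |chi(C)|^2 = (1/8)[1*|1|^2 + 1*|1|^2 + 2*|-1|^2 + 2*|-1|^2 + 2*|1|^2]
  = (1/8)[(1) + (1) + (2) + (2) + (2)] = 8/8 = 1.
A character is irreducible iff <chi, chi> = 1, so this representation is irreducible.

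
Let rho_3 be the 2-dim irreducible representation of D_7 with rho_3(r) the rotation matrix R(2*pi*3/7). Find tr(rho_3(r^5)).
chi_{rho_3}(r^5) = 2*cos(2*pi*3*5/7) = 2*cos(30*pi/7)

Justification: rho_3(r^5) is rotation by angle 2*pi*3*5/7, whose trace is 2*cos(2*pi*3*5/7) = 2*cos(30*pi/7).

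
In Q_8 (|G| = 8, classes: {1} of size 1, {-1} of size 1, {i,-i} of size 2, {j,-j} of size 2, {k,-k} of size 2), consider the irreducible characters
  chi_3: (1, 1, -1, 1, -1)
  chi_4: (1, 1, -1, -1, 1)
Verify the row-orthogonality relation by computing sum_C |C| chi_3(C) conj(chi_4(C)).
Sum = 0; so <chi_3, chi_4> = 0 (distinct irreducibles are orthogonal).

Reasoning: Compute term by term over conjugacy classes (|C| * chi_3(C) * conj(chi_4(C))):
  1*(1)*conj(1) + 1*(1)*conj(1) + 2*(-1)*conj(-1) + 2*(1)*conj(-1) + 2*(-1)*conj(1)
  = (1) + (1) + (2) + (-2) + (-2)
  = 0.
Dividing by |G| = 8 gives 0/8 = 0, matching the row-orthogonality relation <chi_3, chi_4> = [chi_3 = chi_4].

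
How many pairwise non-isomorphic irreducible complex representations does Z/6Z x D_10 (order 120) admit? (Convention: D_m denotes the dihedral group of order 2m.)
48

Argument: The number of irreducible complex representations of a finite group equals its number of conjugacy classes. For a direct product, #classes(G x H) = #classes(G) * #classes(H). Z/6Z has 6 classes (abelian), D_10 has 8 classes, so 6 * 8 = 48, so Z/6Z x D_10 (order 120) has exactly 48 irreducible complex representations.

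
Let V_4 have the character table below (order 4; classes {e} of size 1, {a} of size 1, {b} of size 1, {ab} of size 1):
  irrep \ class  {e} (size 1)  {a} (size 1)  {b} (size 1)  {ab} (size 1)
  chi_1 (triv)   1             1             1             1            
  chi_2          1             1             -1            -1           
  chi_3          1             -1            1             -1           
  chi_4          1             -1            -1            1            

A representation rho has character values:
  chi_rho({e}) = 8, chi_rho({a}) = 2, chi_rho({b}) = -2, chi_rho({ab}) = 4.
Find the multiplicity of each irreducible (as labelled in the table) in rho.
Multiplicities: chi_1: 3, chi_2: 2, chi_3: 0, chi_4: 3.

Argument: Use <chi_rho, chi> = (1/|G|) sum_C |C| * chi_rho(C) * conj(chi(C)) with |G| = 4 for each irreducible chi in the table:
  <chi_rho, chi_1> = (1/4)[1*(8)*conj(1) + 1*(2)*conj(1) + 1*(-2)*conj(1) + 1*(4)*conj(1)]
      = (1/4)[(8) + (2) + (-2) + (4)] = 12/4 = 3
  <chi_rho, chi_2> = (1/4)[1*(8)*conj(1) + 1*(2)*conj(1) + 1*(-2)*conj(-1) + 1*(4)*conj(-1)]
      = (1/4)[(8) + (2) + (2) + (-4)] = 8/4 = 2
  <chi_rho, chi_3> = (1/4)[1*(8)*conj(1) + 1*(2)*conj(-1) + 1*(-2)*conj(1) + 1*(4)*conj(-1)]
      = (1/4)[(8) + (-2) + (-2) + (-4)] = 0/4 = 0
  <chi_rho, chi_4> = (1/4)[1*(8)*conj(1) + 1*(2)*conj(-1) + 1*(-2)*conj(-1) + 1*(4)*conj(1)]
      = (1/4)[(8) + (-2) + (2) + (4)] = 12/4 = 3
Dimension check: dim(rho) = sum (mult * dim) = 3*1 + 2*1 + 0*1 + 3*1 = 8 = chi_rho(e) = 8.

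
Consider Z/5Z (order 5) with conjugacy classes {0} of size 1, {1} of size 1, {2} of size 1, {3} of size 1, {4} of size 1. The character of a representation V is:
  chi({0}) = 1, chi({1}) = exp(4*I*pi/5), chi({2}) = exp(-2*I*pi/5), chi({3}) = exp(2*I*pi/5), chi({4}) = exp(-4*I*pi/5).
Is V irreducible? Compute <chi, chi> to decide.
Irreducible: <chi, chi> = 1.

Explanation: <chi, chi> = (1/|G|) sum_C |C| * |chi(C)|^2 = (1/5)[1*|1|^2 + 1*|exp(4*I*pi/5)|^2 + 1*|exp(-2*I*pi/5)|^2 + 1*|exp(2*I*pi/5)|^2 + 1*|exp(-4*I*pi/5)|^2]
  = (1/5)[(1) + (1) + (1) + (1) + (1)] = 5/5 = 1.
(Exp terms are combined using exp(i*s)*conj(exp(i*t)) = exp(i*(s-t)), and sums of them are collapsed using the identity that for every m > 1 the m distinct m-th roots of unity sum to 0, e.g. 1 + exp(2*I*pi/3) + exp(-2*I*pi/3) = 0.)
A character is irreducible iff <chi, chi> = 1, so this representation is irreducible.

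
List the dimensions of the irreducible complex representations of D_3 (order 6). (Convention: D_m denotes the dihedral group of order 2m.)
Dimensions: 1, 1, 2

Explanation: There are 3 irreducibles (= number of conjugacy classes). Their dimensions d_i satisfy sum d_i^2 = |G| = 6: 1 + 1 + 4 = 6.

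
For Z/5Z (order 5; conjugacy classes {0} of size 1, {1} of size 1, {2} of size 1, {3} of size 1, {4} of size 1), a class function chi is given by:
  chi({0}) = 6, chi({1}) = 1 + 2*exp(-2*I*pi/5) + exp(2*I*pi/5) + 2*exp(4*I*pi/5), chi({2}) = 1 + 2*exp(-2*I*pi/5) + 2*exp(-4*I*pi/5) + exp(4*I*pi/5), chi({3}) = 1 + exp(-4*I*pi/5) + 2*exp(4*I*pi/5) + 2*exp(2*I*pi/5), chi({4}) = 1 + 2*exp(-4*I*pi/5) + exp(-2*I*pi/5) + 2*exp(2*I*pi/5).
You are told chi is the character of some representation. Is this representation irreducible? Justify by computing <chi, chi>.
Not irreducible (reducible): <chi, chi> = 10 > 1.

Solution. <chi, chi> = (1/|G|) sum_C |C| * |chi(C)|^2 = (1/5)[1*|6|^2 + 1*|1 + 2*exp(-2*I*pi/5) + exp(2*I*pi/5) + 2*exp(4*I*pi/5)|^2 + 1*|1 + 2*exp(-2*I*pi/5) + 2*exp(-4*I*pi/5) + exp(4*I*pi/5)|^2 + 1*|1 + exp(-4*I*pi/5) + 2*exp(4*I*pi/5) + 2*exp(2*I*pi/5)|^2 + 1*|1 + 2*exp(-4*I*pi/5) + exp(-2*I*pi/5) + 2*exp(2*I*pi/5)|^2]
  = (1/5)[(36) + (10 + 5*exp(-2*I*pi/5) + 8*exp(-4*I*pi/5) + 8*exp(4*I*pi/5) + 5*exp(2*I*pi/5)) + (10 + 8*exp(-2*I*pi/5) + 5*exp(-4*I*pi/5) + 5*exp(4*I*pi/5) + 8*exp(2*I*pi/5)) + (10 + 8*exp(-2*I*pi/5) + 5*exp(-4*I*pi/5) + 5*exp(4*I*pi/5) + 8*exp(2*I*pi/5)) + (10 + 5*exp(-2*I*pi/5) + 8*exp(-4*I*pi/5) + 8*exp(4*I*pi/5) + 5*exp(2*I*pi/5))] = 50/5 = 10.
(Exp terms are combined using exp(i*s)*conj(exp(i*t)) = exp(i*(s-t)), and sums of them are collapsed using the identity that for every m > 1 the m distinct m-th roots of unity sum to 0, e.g. 1 + exp(2*I*pi/3) + exp(-2*I*pi/3) = 0.)
A character is irreducible iff <chi, chi> = 1, so this representation is reducible.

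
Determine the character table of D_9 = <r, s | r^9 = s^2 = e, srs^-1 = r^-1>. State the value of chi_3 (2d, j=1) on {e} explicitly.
Conjugacy classes: {e} of size 1, {r^1, r^8} of size 2, {r^2, r^7} of size 2, {r^3, r^6} of size 2, {r^4, r^5} of size 2, {s, sr, ..., sr^8} of size 9.
Character table:
  irrep \ class              {e} (size 1)  {r^1, r^8} (size 2)  {r^2, r^7} (size 2)  {r^3, r^6} (size 2)  {r^4, r^5} (size 2)  {s, sr, ..., sr^8} (size 9)
  chi_1 (triv)               1             1                    1                    1                    1                    1                          
  chi_2 (sign: r->1, s->-1)  1             1                    1                    1                    1                    -1                         
  chi_3 (2d, j=1)            2             2*cos(2*pi/9)        2*cos(4*pi/9)        -1                   -2*cos(pi/9)         0                          
  chi_4 (2d, j=2)            2             2*cos(4*pi/9)        -2*cos(pi/9)         -1                   2*cos(2*pi/9)        0                          
  chi_5 (2d, j=3)            2             -1                   -1                   2                    -1                   0                          
  chi_6 (2d, j=4)            2             -2*cos(pi/9)         2*cos(2*pi/9)        -1                   2*cos(4*pi/9)        0                          

Spot check: chi_3 (2d, j=1) on {e} = 2.

Working: D_9 has order 2*9 = 18 with 6 conjugacy classes, hence 6 irreducibles. Sum of squared dims 1 + 1 + 4 + 4 + 4 + 4 = 18 = |G|. Linear characters come from the abelianisation; the 2-dimensional irreps have character r^k -> 2*cos(2*pi*j*k/9), reflections -> 0.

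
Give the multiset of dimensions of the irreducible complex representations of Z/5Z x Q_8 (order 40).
Dimensions: 1, 1, 1, 1, 1, 1, 1, 1, 1, 1, 1, 1, 1, 1, 1, 1, 1, 1, 1, 1, 2, 2, 2, 2, 2

Working: There are 25 irreducibles (= number of conjugacy classes). Their dimensions d_i satisfy sum d_i^2 = |G| = 40: 1 + 1 + 1 + 1 + 1 + 1 + 1 + 1 + 1 + 1 + 1 + 1 + 1 + 1 + 1 + 1 + 1 + 1 + 1 + 1 + 4 + 4 + 4 + 4 + 4 = 40. (For the product with Z/5Z: each of the 5 1-dim characters of Z/5Z tensors with each irrep of Q_8, giving 5 copies of each Q_8-dimension.)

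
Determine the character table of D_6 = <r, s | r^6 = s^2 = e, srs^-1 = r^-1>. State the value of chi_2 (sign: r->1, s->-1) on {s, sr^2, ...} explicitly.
Conjugacy classes: {e} of size 1, {r^3} of size 1, {r^1, r^5} of size 2, {r^2, r^4} of size 2, {s, sr^2, ...} of size 3, {sr, sr^3, ...} of size 3.
Character table:
  irrep \ class              {e} (size 1)  {r^3} (size 1)  {r^1, r^5} (size 2)  {r^2, r^4} (size 2)  {s, sr^2, ...} (size 3)  {sr, sr^3, ...} (size 3)
  chi_1 (triv)               1             1               1                    1                    1                        1                       
  chi_2 (sign: r->1, s->-1)  1             1               1                    1                    -1                       -1                      
  chi_3 (r->-1, s->1)        1             -1              -1                   1                    1                        -1                      
  chi_4 (r->-1, s->-1)       1             -1              -1                   1                    -1                       1                       
  chi_5 (2d, j=1)            2             -2              1                    -1                   0                        0                       
  chi_6 (2d, j=2)            2             2               -1                   -1                   0                        0                       

Spot check: chi_2 (sign: r->1, s->-1) on {s, sr^2, ...} = -1.

Working: D_6 has order 2*6 = 12 with 6 conjugacy classes, hence 6 irreducibles. Sum of squared dims 1 + 1 + 1 + 1 + 4 + 4 = 12 = |G|. Linear characters come from the abelianisation; the 2-dimensional irreps have character r^k -> 2*cos(2*pi*j*k/6), reflections -> 0.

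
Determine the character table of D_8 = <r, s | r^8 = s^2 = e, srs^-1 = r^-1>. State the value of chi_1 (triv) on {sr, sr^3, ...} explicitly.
Conjugacy classes: {e} of size 1, {r^4} of size 1, {r^1, r^7} of size 2, {r^2, r^6} of size 2, {r^3, r^5} of size 2, {s, sr^2, ...} of size 4, {sr, sr^3, ...} of size 4.
Character table:
  irrep \ class              {e} (size 1)  {r^4} (size 1)  {r^1, r^7} (size 2)  {r^2, r^6} (size 2)  {r^3, r^5} (size 2)  {s, sr^2, ...} (size 4)  {sr, sr^3, ...} (size 4)
  chi_1 (triv)               1             1               1                    1                    1                    1                        1                       
  chi_2 (sign: r->1, s->-1)  1             1               1                    1                    1                    -1                       -1                      
  chi_3 (r->-1, s->1)        1             1               -1                   1                    -1                   1                        -1                      
  chi_4 (r->-1, s->-1)       1             1               -1                   1                    -1                   -1                       1                       
  chi_5 (2d, j=1)            2             -2              sqrt(2)              0                    -sqrt(2)             0                        0                       
  chi_6 (2d, j=2)            2             2               0                    -2                   0                    0                        0                       
  chi_7 (2d, j=3)            2             -2              -sqrt(2)             0                    sqrt(2)              0                        0                       

Spot check: chi_1 (triv) on {sr, sr^3, ...} = 1.

Working: D_8 has order 2*8 = 16 with 7 conjugacy classes, hence 7 irreducibles. Sum of squared dims 1 + 1 + 1 + 1 + 4 + 4 + 4 = 16 = |G|. Linear characters come from the abelianisation; the 2-dimensional irreps have character r^k -> 2*cos(2*pi*j*k/8), reflections -> 0.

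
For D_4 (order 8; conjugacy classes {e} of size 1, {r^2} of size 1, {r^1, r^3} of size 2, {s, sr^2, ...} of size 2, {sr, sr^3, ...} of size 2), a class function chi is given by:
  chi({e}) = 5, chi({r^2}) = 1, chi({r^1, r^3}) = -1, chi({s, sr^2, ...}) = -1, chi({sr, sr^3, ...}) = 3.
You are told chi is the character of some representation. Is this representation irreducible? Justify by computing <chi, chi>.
Not irreducible (reducible): <chi, chi> = 6 > 1.

Details: <chi, chi> = (1/|G|) sum_C |C| * |chi(C)|^2 = (1/8)[1*|5|^2 + 1*|1|^2 + 2*|-1|^2 + 2*|-1|^2 + 2*|3|^2]
  = (1/8)[(25) + (1) + (2) + (2) + (18)] = 48/8 = 6.
A character is irreducible iff <chi, chi> = 1, so this representation is reducible.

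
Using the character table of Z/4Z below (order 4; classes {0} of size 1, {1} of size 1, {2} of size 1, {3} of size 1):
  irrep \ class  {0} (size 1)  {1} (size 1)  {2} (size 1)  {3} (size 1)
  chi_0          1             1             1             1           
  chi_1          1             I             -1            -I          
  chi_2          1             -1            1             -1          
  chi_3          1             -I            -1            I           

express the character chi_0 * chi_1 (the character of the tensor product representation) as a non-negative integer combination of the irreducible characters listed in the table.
chi_0 tensor chi_1 = chi_1 (all other irreducibles have multiplicity 0).

Details: The character of a tensor product is the pointwise product (chi_0 * chi_1)(C) = chi_0(C) * chi_1(C):
  {0}: (1)*(1), {1}: (1)*(I), {2}: (1)*(-1), {3}: (1)*(-I)
so (chi_0 * chi_1) takes values
  {0} -> 1, {1} -> I, {2} -> -1, {3} -> -I.
Now take the inner product of this character with each irreducible chi from the table, <chi_0*chi_1, chi> = (1/4) sum_C |C| (chi_0*chi_1)(C) conj(chi(C)):
  <chi_0*chi_1, chi_0> = (1/4)[1*(1)*conj(1) + 1*(I)*conj(1) + 1*(-1)*conj(1) + 1*(-I)*conj(1)]
      = (1/4)[(1) + (I) + (-1) + (-I)] = 0/4 = 0
  <chi_0*chi_1, chi_1> = (1/4)[1*(1)*conj(1) + 1*(I)*conj(I) + 1*(-1)*conj(-1) + 1*(-I)*conj(-I)]
      = (1/4)[(1) + (1) + (1) + (1)] = 4/4 = 1
  <chi_0*chi_1, chi_2> = (1/4)[1*(1)*conj(1) + 1*(I)*conj(-1) + 1*(-1)*conj(1) + 1*(-I)*conj(-1)]
      = (1/4)[(1) + (-I) + (-1) + (I)] = 0/4 = 0
  <chi_0*chi_1, chi_3> = (1/4)[1*(1)*conj(1) + 1*(I)*conj(-I) + 1*(-1)*conj(-1) + 1*(-I)*conj(I)]
      = (1/4)[(1) + (-1) + (1) + (-1)] = 0/4 = 0
(Exp terms are combined using exp(i*s)*conj(exp(i*t)) = exp(i*(s-t)), and sums of them are collapsed using the identity that for every m > 1 the m distinct m-th roots of unity sum to 0, e.g. 1 + exp(2*I*pi/3) + exp(-2*I*pi/3) = 0.)
Hence the multiplicities are chi_1: 1. Dimension check: dim(chi_0)*dim(chi_1) = 1*1 = 1 and sum (mult * dim) = 1*1 = 1.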